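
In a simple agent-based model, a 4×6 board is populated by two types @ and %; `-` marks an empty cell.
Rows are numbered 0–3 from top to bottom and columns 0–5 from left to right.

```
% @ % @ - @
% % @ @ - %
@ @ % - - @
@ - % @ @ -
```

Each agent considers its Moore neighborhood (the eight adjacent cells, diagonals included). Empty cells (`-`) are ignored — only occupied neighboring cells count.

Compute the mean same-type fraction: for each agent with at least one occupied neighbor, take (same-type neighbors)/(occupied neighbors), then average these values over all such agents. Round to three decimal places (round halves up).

Row 0: (0,0)% 2/3 · (0,1)@ 1/5 · (0,2)% 1/5 · (0,3)@ 2/3 · (0,5)@ 0/1
Row 1: (1,0)% 2/5 · (1,1)% 4/8 · (1,2)@ 4/7 · (1,3)@ 2/4 · (1,5)% 0/2
Row 2: (2,0)@ 2/4 · (2,1)@ 3/7 · (2,2)% 2/6 · (2,5)@ 1/2
Row 3: (3,0)@ 2/2 · (3,2)% 1/3 · (3,3)@ 1/3 · (3,4)@ 2/2
Sum over 18 agents: 2/3 + 1/5 + 1/5 + 2/3 + 0/1 + 2/5 + 4/8 + 4/7 + 2/4 + 0/2 + 2/4 + 3/7 + 2/6 + 1/2 + 2/2 + 1/3 + 1/3 + 2/2 = 122/15; mean = 122/15 ÷ 18 = 61/135 = 0.451851… → 0.452.

0.452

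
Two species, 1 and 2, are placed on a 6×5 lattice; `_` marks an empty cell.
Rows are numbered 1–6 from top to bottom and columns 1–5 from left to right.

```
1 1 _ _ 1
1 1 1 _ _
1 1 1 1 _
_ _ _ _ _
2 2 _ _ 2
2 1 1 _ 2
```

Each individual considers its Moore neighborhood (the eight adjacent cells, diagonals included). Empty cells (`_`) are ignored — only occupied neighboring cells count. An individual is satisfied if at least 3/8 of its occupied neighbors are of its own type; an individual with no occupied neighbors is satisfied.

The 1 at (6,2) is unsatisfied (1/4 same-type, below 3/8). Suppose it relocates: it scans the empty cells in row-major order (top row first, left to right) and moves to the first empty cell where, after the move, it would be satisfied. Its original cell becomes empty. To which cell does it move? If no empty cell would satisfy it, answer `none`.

(1,3)

Vacating (6,2). Empty cells in order:
  (1,3): 3/3 same-type → satisfied — stop here.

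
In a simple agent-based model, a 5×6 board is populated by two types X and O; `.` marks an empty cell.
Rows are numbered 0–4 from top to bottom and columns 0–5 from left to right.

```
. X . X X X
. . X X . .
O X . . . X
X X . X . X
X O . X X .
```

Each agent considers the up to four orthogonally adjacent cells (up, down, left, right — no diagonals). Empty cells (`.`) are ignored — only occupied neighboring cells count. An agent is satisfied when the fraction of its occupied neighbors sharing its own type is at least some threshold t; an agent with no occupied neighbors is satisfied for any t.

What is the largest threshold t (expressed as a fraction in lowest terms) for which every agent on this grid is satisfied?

Row 0: (0,1)X — no occupied neighbors · (0,3)X 2/2 · (0,4)X 2/2 · (0,5)X 1/1
Row 1: (1,2)X 1/1 · (1,3)X 2/2
Row 2: (2,0)O 0/2 · (2,1)X 1/2 · (2,5)X 1/1
Row 3: (3,0)X 2/3 · (3,1)X 2/3 · (3,3)X 1/1 · (3,5)X 1/1
Row 4: (4,0)X 1/2 · (4,1)O 0/2 · (4,3)X 2/2 · (4,4)X 1/1
The smallest same-type fraction is 0/2 at (2,0), which reduces to 0/1. Any threshold above that leaves this agent unsatisfied.

0/1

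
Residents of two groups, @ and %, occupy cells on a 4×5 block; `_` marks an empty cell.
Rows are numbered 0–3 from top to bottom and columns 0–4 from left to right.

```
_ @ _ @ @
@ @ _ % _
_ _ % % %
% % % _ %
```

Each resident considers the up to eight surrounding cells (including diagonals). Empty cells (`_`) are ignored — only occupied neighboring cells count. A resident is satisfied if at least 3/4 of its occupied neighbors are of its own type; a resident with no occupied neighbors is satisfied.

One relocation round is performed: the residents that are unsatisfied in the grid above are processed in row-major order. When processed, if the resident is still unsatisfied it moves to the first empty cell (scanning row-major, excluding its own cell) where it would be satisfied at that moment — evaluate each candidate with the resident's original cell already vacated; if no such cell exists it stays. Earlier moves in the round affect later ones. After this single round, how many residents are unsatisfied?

Initially unsatisfied (in order): (0,3), (0,4), (1,1), (1,3).
  (0,3) → (0,0).
  (0,4): no empty cell satisfies it; stays.
  (1,1): now satisfied by earlier moves; stays.
  (1,3): now satisfied by earlier moves; stays.
Resulting grid:
@ @ _ _ @
@ @ _ % _
_ _ % % %
% % % _ %
Unsatisfied now: (0,4).

1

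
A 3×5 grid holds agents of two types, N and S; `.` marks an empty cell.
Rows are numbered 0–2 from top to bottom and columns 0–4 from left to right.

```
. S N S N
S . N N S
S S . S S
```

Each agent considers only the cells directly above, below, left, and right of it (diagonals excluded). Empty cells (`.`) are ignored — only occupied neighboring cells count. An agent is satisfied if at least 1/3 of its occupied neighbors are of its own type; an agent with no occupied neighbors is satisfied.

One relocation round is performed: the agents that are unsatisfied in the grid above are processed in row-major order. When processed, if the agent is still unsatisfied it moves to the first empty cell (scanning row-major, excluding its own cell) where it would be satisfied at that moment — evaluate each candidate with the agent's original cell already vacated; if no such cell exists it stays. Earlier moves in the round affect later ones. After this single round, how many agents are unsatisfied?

Initially unsatisfied (in order): (0,1), (0,3), (0,4), (1,3).
  (0,1) → (0,0).
  (0,3) → (0,1).
  (0,4) → (0,3).
  (1,3): now satisfied by earlier moves; stays.
Resulting grid:
S S N N .
S . N N S
S S . S S
All satisfied now.

0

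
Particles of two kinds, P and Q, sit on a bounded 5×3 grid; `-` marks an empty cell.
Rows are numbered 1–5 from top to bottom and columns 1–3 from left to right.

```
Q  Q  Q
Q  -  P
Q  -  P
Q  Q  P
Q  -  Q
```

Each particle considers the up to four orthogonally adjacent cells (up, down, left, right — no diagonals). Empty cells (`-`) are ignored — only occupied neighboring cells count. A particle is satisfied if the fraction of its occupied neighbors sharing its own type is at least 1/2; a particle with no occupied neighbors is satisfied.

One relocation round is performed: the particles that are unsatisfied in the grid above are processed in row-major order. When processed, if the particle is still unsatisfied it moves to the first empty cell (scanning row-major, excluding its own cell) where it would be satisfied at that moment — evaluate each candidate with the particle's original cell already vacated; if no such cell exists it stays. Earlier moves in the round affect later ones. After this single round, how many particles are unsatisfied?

Initially unsatisfied (in order): (4,3), (5,3).
  (4,3): no empty cell satisfies it; stays.
  (5,3) → (2,2).
Resulting grid:
Q Q Q
Q Q P
Q - P
Q Q P
Q - -
Unsatisfied now: (2,3).

1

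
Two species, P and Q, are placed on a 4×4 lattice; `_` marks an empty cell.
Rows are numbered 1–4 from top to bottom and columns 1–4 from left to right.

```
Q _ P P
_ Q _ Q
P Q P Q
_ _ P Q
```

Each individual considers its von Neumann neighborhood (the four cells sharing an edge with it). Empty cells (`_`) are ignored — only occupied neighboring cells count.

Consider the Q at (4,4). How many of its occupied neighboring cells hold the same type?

1

Occupied neighbors of (4,4): (3,4)=Q, (4,3)=P.
Same type (Q): 1 of 2.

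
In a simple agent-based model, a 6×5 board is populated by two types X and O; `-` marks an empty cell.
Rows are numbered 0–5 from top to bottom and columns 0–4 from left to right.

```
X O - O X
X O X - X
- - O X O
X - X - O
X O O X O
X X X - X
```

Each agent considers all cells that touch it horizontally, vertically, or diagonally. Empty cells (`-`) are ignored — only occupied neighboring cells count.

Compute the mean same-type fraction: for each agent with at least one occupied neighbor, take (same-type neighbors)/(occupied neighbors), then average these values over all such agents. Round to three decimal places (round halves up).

0.400

(0,0)X 1/3
(0,1)O 1/4
(0,3)O 0/3
(0,4)X 1/2
(1,0)X 1/3
(1,1)O 2/5
(1,2)X 1/5
(1,4)X 2/4
(2,2)O 1/4
(2,3)X 3/6
(2,4)O 1/3
(3,0)X 1/2
(3,2)X 2/5
(3,4)O 2/4
(4,0)X 3/4
(4,1)O 1/7
(4,2)O 1/5
(4,3)X 3/6
(4,4)O 1/3
(5,0)X 2/3
(5,1)X 3/5
(5,2)X 2/4
(5,4)X 1/2
Sum over 23 agents: 1/3 + 1/4 + 0/3 + 1/2 + 1/3 + 2/5 + 1/5 + 2/4 + 1/4 + 3/6 + 1/3 + 1/2 + 2/5 + 2/4 + 3/4 + 1/7 + 1/5 + 3/6 + 1/3 + 2/3 + 3/5 + 2/4 + 1/2 = 1287/140; mean = 1287/140 ÷ 23 = 1287/3220 = 0.399689… → 0.400.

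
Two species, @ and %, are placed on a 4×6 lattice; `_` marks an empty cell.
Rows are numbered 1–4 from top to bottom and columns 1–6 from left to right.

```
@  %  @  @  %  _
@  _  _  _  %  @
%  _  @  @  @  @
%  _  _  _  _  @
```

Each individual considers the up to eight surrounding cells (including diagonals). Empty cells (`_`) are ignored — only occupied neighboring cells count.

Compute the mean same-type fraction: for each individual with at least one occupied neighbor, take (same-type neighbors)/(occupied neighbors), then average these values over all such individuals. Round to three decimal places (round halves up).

Row 1: (1,1)@ 1/2 · (1,2)% 0/3 · (1,3)@ 1/2 · (1,4)@ 1/3 · (1,5)% 1/3
Row 2: (2,1)@ 1/3 · (2,5)% 1/6 · (2,6)@ 2/4
Row 3: (3,1)% 1/2 · (3,3)@ 1/1 · (3,4)@ 2/3 · (3,5)@ 4/5 · (3,6)@ 3/4
Row 4: (4,1)% 1/1 · (4,6)@ 2/2
Sum over 15 individuals: 1/2 + 0/3 + 1/2 + 1/3 + 1/3 + 1/3 + 1/6 + 2/4 + 1/2 + 1/1 + 2/3 + 4/5 + 3/4 + 1/1 + 2/2 = 503/60; mean = 503/60 ÷ 15 = 503/900 = 0.558888… → 0.559.

0.559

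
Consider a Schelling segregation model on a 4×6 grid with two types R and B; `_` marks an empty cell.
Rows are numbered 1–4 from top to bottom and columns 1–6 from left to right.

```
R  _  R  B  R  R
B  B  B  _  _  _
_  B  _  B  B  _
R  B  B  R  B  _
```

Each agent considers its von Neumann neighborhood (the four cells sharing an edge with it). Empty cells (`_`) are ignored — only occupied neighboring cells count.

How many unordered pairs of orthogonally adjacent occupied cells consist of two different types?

8

Scan each occupied cell's neighbors to the right and below so each pair is counted once.
Row 1: R(1,1)–B(2,1)≠ R(1,3)–B(1,4)≠ R(1,3)–B(2,3)≠ B(1,4)–R(1,5)≠ R(1,5)–R(1,6)=  → 4/5 unlike.
Row 2: B(2,1)–B(2,2)= B(2,2)–B(2,3)= B(2,2)–B(3,2)=  → 0/3 unlike.
Row 3: B(3,2)–B(4,2)= B(3,4)–B(3,5)= B(3,4)–R(4,4)≠ B(3,5)–B(4,5)=  → 1/4 unlike.
Row 4: R(4,1)–B(4,2)≠ B(4,2)–B(4,3)= B(4,3)–R(4,4)≠ R(4,4)–B(4,5)≠  → 3/4 unlike.
Total adjacent occupied pairs: 16; unlike-type pairs: 8.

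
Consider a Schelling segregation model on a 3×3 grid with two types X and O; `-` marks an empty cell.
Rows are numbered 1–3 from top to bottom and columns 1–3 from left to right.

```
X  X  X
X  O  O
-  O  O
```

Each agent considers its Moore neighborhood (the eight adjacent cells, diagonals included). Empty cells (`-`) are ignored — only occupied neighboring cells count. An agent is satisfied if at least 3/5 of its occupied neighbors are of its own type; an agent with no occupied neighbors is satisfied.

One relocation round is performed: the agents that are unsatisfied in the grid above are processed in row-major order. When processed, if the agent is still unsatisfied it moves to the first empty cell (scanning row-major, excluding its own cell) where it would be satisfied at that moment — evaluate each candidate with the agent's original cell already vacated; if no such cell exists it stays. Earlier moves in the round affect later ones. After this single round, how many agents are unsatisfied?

Initially unsatisfied (in order): (1,3), (2,1), (2,2).
  (1,3): no empty cell satisfies it; stays.
  (2,1): no empty cell satisfies it; stays.
  (2,2): no empty cell satisfies it; stays.
Resulting grid:
X X X
X O O
- O O
Unsatisfied now: (1,3), (2,1), (2,2).

3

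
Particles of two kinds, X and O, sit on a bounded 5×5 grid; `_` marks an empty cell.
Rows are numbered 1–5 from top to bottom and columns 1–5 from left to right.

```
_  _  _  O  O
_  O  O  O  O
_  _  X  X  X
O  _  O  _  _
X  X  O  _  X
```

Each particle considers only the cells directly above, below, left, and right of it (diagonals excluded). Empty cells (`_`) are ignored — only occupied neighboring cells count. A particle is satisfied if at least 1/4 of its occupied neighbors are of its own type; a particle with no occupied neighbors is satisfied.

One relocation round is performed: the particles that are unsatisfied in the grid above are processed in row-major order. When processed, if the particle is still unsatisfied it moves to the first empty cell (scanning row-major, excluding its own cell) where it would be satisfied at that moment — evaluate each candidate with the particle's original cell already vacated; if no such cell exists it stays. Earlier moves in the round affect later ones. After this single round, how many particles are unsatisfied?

0

Initially unsatisfied (in order): (4,1).
  (4,1) → (1,1).
Resulting grid:
O _ _ O O
_ O O O O
_ _ X X X
_ _ O _ _
X X O _ X
All satisfied now.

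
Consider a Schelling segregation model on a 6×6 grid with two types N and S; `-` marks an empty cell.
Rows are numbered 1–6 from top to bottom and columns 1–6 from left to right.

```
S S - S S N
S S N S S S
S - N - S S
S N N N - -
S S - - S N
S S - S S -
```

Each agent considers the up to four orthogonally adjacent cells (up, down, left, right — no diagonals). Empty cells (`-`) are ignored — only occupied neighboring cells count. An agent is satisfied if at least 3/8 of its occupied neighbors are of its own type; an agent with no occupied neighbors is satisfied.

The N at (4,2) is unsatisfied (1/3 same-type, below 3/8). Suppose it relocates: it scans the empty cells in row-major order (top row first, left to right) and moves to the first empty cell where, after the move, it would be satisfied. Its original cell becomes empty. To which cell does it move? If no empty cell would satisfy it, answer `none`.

(3,4)

Vacating (4,2). Empty cells in order:
  (1,3): 1/3 same-type → still unsatisfied.
  (3,2): 1/3 same-type → still unsatisfied.
  (3,4): 2/4 same-type → satisfied — stop here.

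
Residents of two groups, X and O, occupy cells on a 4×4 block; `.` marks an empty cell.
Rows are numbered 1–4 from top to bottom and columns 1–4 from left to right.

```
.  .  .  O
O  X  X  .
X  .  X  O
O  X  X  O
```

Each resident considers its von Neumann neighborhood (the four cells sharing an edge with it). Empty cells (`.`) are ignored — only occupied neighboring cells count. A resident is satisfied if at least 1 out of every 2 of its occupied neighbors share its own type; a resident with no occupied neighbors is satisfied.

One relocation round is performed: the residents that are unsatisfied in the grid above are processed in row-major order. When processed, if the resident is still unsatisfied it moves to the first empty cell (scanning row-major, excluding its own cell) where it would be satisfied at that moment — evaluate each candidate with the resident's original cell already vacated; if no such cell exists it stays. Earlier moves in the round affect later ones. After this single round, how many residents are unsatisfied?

Initially unsatisfied (in order): (2,1), (3,1), (4,1).
  (2,1) → (1,1).
  (3,1) → (1,2).
  (4,1) → (2,1).
Resulting grid:
O X . O
O X X .
. . X O
. X X O
All satisfied now.

0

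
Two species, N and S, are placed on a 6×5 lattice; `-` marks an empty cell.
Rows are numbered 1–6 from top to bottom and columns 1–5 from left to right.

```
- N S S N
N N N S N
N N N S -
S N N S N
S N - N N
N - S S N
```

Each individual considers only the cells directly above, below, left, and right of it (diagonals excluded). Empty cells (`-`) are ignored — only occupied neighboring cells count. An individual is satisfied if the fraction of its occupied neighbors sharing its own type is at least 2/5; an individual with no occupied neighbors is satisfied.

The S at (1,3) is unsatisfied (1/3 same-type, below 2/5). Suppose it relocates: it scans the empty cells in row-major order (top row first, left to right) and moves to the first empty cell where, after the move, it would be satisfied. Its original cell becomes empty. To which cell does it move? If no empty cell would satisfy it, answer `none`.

Vacating (1,3). Empty cells in order:
  (1,1): 0/2 same-type → still unsatisfied.
  (3,5): 1/3 same-type → still unsatisfied.
  (5,3): 1/4 same-type → still unsatisfied.
  (6,2): 1/3 same-type → still unsatisfied.

none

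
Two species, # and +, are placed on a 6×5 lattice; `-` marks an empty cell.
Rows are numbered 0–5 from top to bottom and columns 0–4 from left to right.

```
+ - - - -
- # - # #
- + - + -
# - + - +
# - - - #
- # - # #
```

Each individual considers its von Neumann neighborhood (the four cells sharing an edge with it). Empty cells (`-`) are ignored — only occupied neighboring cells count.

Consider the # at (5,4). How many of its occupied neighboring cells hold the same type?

Occupied neighbors of (5,4): (4,4)=#, (5,3)=#.
Same type (#): 2 of 2.

2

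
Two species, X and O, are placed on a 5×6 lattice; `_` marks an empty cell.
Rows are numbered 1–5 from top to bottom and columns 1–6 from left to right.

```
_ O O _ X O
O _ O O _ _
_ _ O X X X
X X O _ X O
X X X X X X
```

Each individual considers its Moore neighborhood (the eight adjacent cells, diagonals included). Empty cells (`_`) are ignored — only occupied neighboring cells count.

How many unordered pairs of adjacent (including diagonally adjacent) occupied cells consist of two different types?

17

Scan each occupied cell's neighbors to the right and below (and the two forward diagonals) so each pair is counted once.
From row 1: 2 unlike of 7 pairs (running 2/7).
From row 2: 3 unlike of 6 pairs (running 5/13).
From row 3: 5 unlike of 11 pairs (running 10/24).
From row 4: 7 unlike of 16 pairs (running 17/40).
From row 5: 0 unlike of 5 pairs (running 17/45).
Total adjacent occupied pairs: 45; unlike-type pairs: 17.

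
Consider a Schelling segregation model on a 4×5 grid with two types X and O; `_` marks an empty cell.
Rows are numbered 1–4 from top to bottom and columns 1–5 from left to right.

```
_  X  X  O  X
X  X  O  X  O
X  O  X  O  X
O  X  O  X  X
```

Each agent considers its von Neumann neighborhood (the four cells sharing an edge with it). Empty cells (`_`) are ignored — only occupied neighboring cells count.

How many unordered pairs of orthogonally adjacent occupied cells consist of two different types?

Scan each occupied cell's neighbors to the right and below so each pair is counted once.
Row 1: X(1,2)–X(1,3)= X(1,2)–X(2,2)= X(1,3)–O(1,4)≠ X(1,3)–O(2,3)≠ O(1,4)–X(1,5)≠ O(1,4)–X(2,4)≠ X(1,5)–O(2,5)≠  → 5/7 unlike.
Row 2: X(2,1)–X(2,2)= X(2,1)–X(3,1)= X(2,2)–O(2,3)≠ X(2,2)–O(3,2)≠ O(2,3)–X(2,4)≠ O(2,3)–X(3,3)≠ X(2,4)–O(2,5)≠ X(2,4)–O(3,4)≠ O(2,5)–X(3,5)≠  → 7/9 unlike.
Row 3: X(3,1)–O(3,2)≠ X(3,1)–O(4,1)≠ O(3,2)–X(3,3)≠ O(3,2)–X(4,2)≠ X(3,3)–O(3,4)≠ X(3,3)–O(4,3)≠ O(3,4)–X(3,5)≠ O(3,4)–X(4,4)≠ X(3,5)–X(4,5)=  → 8/9 unlike.
Row 4: O(4,1)–X(4,2)≠ X(4,2)–O(4,3)≠ O(4,3)–X(4,4)≠ X(4,4)–X(4,5)=  → 3/4 unlike.
Total adjacent occupied pairs: 29; unlike-type pairs: 23.

23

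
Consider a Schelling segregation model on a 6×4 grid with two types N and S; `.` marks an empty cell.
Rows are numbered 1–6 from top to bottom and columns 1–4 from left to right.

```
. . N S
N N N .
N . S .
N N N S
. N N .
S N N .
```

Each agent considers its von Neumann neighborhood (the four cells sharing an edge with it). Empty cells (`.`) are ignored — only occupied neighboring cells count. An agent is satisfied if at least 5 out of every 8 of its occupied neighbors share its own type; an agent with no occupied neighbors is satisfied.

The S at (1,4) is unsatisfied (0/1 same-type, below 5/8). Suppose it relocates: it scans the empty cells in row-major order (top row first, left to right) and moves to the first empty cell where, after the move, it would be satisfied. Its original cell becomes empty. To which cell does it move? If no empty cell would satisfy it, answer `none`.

(3,4)

Vacating (1,4). Empty cells in order:
  (1,1): 0/1 same-type → still unsatisfied.
  (1,2): 0/2 same-type → still unsatisfied.
  (2,4): 0/1 same-type → still unsatisfied.
  (3,2): 1/4 same-type → still unsatisfied.
  (3,4): 2/2 same-type → satisfied — stop here.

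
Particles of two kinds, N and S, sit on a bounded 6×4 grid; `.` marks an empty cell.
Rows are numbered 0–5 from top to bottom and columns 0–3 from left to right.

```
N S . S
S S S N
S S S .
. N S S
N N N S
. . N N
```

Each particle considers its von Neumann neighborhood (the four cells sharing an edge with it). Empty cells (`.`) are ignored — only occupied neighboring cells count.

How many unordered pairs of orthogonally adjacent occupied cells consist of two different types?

9

Scan each occupied cell's neighbors to the right and below so each pair is counted once.
Row 0: N(0,0)–S(0,1)≠ N(0,0)–S(1,0)≠ S(0,1)–S(1,1)= S(0,3)–N(1,3)≠  → 3/4 unlike.
Row 1: S(1,0)–S(1,1)= S(1,0)–S(2,0)= S(1,1)–S(1,2)= S(1,1)–S(2,1)= S(1,2)–N(1,3)≠ S(1,2)–S(2,2)=  → 1/6 unlike.
Row 2: S(2,0)–S(2,1)= S(2,1)–S(2,2)= S(2,1)–N(3,1)≠ S(2,2)–S(3,2)=  → 1/4 unlike.
Row 3: N(3,1)–S(3,2)≠ N(3,1)–N(4,1)= S(3,2)–S(3,3)= S(3,2)–N(4,2)≠ S(3,3)–S(4,3)=  → 2/5 unlike.
Row 4: N(4,0)–N(4,1)= N(4,1)–N(4,2)= N(4,2)–S(4,3)≠ N(4,2)–N(5,2)= S(4,3)–N(5,3)≠  → 2/5 unlike.
Row 5: N(5,2)–N(5,3)=  → 0/1 unlike.
Total adjacent occupied pairs: 25; unlike-type pairs: 9.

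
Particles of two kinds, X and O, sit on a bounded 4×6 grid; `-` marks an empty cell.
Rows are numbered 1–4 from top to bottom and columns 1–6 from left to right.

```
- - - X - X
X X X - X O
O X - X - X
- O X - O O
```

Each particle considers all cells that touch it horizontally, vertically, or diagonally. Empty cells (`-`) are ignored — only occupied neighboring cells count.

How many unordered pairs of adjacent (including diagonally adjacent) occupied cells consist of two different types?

11

Scan each occupied cell's neighbors to the right and below (and the two forward diagonals) so each pair is counted once.
From row 1: 1 unlike of 4 pairs (running 1/4).
From row 2: 4 unlike of 12 pairs (running 5/16).
From row 3: 5 unlike of 8 pairs (running 10/24).
From row 4: 1 unlike of 2 pairs (running 11/26).
Total adjacent occupied pairs: 26; unlike-type pairs: 11.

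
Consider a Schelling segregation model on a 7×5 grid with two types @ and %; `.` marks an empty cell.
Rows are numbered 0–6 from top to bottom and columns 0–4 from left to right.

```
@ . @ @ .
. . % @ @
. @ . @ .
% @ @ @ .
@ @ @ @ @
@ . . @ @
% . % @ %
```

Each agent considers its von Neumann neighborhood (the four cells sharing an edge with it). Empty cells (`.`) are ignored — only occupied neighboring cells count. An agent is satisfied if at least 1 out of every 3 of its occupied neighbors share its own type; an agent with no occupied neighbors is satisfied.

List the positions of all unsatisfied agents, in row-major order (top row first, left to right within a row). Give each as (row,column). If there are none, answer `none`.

Row 0: (0,0)@ 0/0 ok · (0,2)@ 1/2 ok · (0,3)@ 2/2 ok
Row 1: (1,2)% 0/2 unhappy · (1,3)@ 3/4 ok · (1,4)@ 1/1 ok
Row 2: (2,1)@ 1/1 ok · (2,3)@ 2/2 ok
Row 3: (3,0)% 0/2 unhappy · (3,1)@ 3/4 ok · (3,2)@ 3/3 ok · (3,3)@ 3/3 ok
Row 4: (4,0)@ 2/3 ok · (4,1)@ 3/3 ok · (4,2)@ 3/3 ok · (4,3)@ 4/4 ok · (4,4)@ 2/2 ok
Row 5: (5,0)@ 1/2 ok · (5,3)@ 3/3 ok · (5,4)@ 2/3 ok
Row 6: (6,0)% 0/1 unhappy · (6,2)% 0/1 unhappy · (6,3)@ 1/3 ok · (6,4)% 0/2 unhappy

(1,2), (3,0), (6,0), (6,2), (6,4)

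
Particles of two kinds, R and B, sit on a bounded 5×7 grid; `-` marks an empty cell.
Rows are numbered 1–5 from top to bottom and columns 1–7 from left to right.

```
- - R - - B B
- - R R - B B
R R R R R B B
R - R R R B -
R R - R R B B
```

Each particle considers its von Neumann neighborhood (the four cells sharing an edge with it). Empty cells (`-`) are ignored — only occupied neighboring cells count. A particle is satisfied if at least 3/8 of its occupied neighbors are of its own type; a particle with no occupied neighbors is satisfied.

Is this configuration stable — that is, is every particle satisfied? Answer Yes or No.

Yes

(1,3)R 1/1 satisfied
(1,6)B 2/2 satisfied
(1,7)B 2/2 satisfied
(2,3)R 3/3 satisfied
(2,4)R 2/2 satisfied
(2,6)B 3/3 satisfied
(2,7)B 3/3 satisfied
(3,1)R 2/2 satisfied
(3,2)R 2/2 satisfied
(3,3)R 4/4 satisfied
(3,4)R 4/4 satisfied
(3,5)R 2/3 satisfied
(3,6)B 3/4 satisfied
(3,7)B 2/2 satisfied
(4,1)R 2/2 satisfied
(4,3)R 2/2 satisfied
(4,4)R 4/4 satisfied
(4,5)R 3/4 satisfied
(4,6)B 2/3 satisfied
(5,1)R 2/2 satisfied
(5,2)R 1/1 satisfied
(5,4)R 2/2 satisfied
(5,5)R 2/3 satisfied
(5,6)B 2/3 satisfied
(5,7)B 1/1 satisfied
All meet the threshold, so the configuration is stable.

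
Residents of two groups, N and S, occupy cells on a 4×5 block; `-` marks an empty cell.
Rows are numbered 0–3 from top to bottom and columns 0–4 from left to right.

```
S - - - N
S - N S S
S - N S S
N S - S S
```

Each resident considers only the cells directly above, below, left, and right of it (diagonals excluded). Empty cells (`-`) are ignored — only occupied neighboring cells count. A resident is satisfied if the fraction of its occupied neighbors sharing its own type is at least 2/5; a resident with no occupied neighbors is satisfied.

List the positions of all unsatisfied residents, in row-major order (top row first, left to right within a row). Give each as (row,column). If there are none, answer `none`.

Row 0: (0,0)S 1/1 satisfied · (0,4)N 0/1 not
Row 1: (1,0)S 2/2 satisfied · (1,2)N 1/2 satisfied · (1,3)S 2/3 satisfied · (1,4)S 2/3 satisfied
Row 2: (2,0)S 1/2 satisfied · (2,2)N 1/2 satisfied · (2,3)S 3/4 satisfied · (2,4)S 3/3 satisfied
Row 3: (3,0)N 0/2 not · (3,1)S 0/1 not · (3,3)S 2/2 satisfied · (3,4)S 2/2 satisfied

(0,4), (3,0), (3,1)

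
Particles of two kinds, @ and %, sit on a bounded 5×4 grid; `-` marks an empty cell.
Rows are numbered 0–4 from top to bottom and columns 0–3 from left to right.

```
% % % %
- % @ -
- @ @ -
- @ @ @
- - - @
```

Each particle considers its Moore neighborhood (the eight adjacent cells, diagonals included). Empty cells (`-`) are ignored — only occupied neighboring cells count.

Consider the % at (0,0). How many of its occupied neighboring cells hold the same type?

2

Occupied neighbors of (0,0): (0,1)=%, (1,1)=%.
Same type (%): 2 of 2.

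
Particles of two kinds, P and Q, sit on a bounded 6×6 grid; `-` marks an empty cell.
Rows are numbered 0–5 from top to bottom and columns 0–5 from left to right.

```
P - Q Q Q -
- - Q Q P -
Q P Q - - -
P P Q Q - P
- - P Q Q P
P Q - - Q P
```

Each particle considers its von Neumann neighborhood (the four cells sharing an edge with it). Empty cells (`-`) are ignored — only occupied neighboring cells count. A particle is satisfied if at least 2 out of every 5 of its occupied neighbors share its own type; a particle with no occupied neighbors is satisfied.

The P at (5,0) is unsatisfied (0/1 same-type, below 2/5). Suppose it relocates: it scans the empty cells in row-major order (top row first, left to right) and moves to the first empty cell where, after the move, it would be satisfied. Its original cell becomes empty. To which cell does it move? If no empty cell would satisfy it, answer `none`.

Vacating (5,0). Empty cells in order:
  (0,1): 1/2 same-type → satisfied — stop here.

(0,1)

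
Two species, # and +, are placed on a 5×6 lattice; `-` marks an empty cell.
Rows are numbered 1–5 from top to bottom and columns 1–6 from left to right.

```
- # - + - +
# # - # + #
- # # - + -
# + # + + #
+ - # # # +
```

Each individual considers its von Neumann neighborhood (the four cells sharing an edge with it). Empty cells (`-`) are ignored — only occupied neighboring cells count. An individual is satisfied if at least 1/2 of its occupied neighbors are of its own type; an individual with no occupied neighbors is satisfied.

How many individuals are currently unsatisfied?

12

Row 1: (1,2)# 1/1 satisfied · (1,4)+ 0/1 not · (1,6)+ 0/1 not
Row 2: (2,1)# 1/1 satisfied · (2,2)# 3/3 satisfied · (2,4)# 0/2 not · (2,5)+ 1/3 not · (2,6)# 0/2 not
Row 3: (3,2)# 2/3 satisfied · (3,3)# 2/2 satisfied · (3,5)+ 2/2 satisfied
Row 4: (4,1)# 0/2 not · (4,2)+ 0/3 not · (4,3)# 2/4 satisfied · (4,4)+ 1/3 not · (4,5)+ 2/4 satisfied · (4,6)# 0/2 not
Row 5: (5,1)+ 0/1 not · (5,3)# 2/2 satisfied · (5,4)# 2/3 satisfied · (5,5)# 1/3 not · (5,6)+ 0/2 not
Unsatisfied: (1,4), (1,6), (2,4), (2,5), (2,6), (4,1), (4,2), (4,4), (4,6), (5,1), (5,5), (5,6) — 12 in total.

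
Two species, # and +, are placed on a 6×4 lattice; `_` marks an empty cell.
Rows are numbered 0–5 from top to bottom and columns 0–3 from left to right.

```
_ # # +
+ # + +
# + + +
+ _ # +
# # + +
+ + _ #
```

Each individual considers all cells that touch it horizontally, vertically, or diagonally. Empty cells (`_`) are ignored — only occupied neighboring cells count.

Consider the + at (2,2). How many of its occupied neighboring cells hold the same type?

Occupied neighbors of (2,2): (1,1)=#, (1,2)=+, (1,3)=+, (2,1)=+, (2,3)=+, (3,2)=#, (3,3)=+.
Same type (+): 5 of 7.

5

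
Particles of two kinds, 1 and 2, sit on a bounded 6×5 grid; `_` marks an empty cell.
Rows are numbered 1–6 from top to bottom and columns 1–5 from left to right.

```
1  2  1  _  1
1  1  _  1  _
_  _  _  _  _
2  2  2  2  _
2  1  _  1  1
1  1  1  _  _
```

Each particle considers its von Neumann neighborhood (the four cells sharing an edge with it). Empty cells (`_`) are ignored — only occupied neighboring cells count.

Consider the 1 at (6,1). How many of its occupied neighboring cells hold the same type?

1

Occupied neighbors of (6,1): (5,1)=2, (6,2)=1.
Same type (1): 1 of 2.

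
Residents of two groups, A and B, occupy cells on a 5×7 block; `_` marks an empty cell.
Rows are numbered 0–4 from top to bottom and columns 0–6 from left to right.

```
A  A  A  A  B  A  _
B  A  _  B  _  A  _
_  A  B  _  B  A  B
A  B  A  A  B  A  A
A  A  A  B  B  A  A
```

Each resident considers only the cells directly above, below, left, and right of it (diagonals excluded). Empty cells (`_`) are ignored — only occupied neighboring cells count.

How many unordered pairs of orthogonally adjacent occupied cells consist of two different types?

Scan each occupied cell's neighbors to the right and below so each pair is counted once.
From row 0: 4 unlike of 9 pairs (running 4/9).
From row 1: 1 unlike of 3 pairs (running 5/12).
From row 2: 6 unlike of 8 pairs (running 11/20).
From row 3: 6 unlike of 13 pairs (running 17/33).
From row 4: 2 unlike of 6 pairs (running 19/39).
Total adjacent occupied pairs: 39; unlike-type pairs: 19.

19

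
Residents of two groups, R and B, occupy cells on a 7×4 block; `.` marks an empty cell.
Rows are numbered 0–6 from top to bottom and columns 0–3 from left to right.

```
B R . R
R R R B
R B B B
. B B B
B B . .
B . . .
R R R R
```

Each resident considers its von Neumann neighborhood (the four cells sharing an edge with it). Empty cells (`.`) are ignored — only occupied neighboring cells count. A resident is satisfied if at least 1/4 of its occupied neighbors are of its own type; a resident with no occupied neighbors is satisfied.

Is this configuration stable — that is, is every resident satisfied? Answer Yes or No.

Row 0: (0,0)B 0/2 ✗ · (0,1)R 1/2 ✓ · (0,3)R 0/1 ✗
Row 1: (1,0)R 2/3 ✓ · (1,1)R 3/4 ✓ · (1,2)R 1/3 ✓ · (1,3)B 1/3 ✓
Row 2: (2,0)R 1/2 ✓ · (2,1)B 2/4 ✓ · (2,2)B 3/4 ✓ · (2,3)B 3/3 ✓
Row 3: (3,1)B 3/3 ✓ · (3,2)B 3/3 ✓ · (3,3)B 2/2 ✓
Row 4: (4,0)B 2/2 ✓ · (4,1)B 2/2 ✓
Row 5: (5,0)B 1/2 ✓
Row 6: (6,0)R 1/2 ✓ · (6,1)R 2/2 ✓ · (6,2)R 2/2 ✓ · (6,3)R 1/1 ✓
For instance (0,0) has only 0/2 same-type neighbors, below 1/4.

No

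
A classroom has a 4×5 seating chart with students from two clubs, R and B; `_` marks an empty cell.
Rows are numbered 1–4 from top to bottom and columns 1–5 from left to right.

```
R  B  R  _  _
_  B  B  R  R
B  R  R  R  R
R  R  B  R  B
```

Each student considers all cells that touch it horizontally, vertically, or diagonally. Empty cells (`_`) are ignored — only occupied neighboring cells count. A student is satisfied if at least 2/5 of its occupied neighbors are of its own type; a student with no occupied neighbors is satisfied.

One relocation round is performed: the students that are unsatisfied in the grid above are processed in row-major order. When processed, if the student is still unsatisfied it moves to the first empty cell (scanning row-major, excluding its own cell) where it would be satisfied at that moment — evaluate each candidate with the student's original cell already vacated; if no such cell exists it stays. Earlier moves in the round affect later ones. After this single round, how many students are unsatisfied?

1

Initially unsatisfied (in order): (1,1), (1,3), (2,3), (3,1), (4,3), (4,5).
  (1,1) → (1,4).
  (1,3): now satisfied by earlier moves; stays.
  (2,3) → (1,1).
  (3,1) → (2,1).
  (4,3) → (3,1).
  (4,5): no empty cell satisfies it; stays.
Resulting grid:
B B R R _
B B _ R R
B R R R R
R R _ R B
Unsatisfied now: (4,5).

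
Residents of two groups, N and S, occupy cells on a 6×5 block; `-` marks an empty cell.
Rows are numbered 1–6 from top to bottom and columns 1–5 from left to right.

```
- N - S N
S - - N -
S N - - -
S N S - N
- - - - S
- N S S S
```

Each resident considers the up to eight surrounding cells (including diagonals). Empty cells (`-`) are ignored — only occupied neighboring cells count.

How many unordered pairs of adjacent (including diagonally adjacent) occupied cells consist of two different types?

12

Scan each occupied cell's neighbors to the right and below (and the two forward diagonals) so each pair is counted once.
From row 1: 3 unlike of 4 pairs (running 3/4).
From row 2: 1 unlike of 2 pairs (running 4/6).
From row 3: 4 unlike of 6 pairs (running 8/12).
From row 4: 3 unlike of 3 pairs (running 11/15).
From row 5: 0 unlike of 2 pairs (running 11/17).
From row 6: 1 unlike of 3 pairs (running 12/20).
Total adjacent occupied pairs: 20; unlike-type pairs: 12.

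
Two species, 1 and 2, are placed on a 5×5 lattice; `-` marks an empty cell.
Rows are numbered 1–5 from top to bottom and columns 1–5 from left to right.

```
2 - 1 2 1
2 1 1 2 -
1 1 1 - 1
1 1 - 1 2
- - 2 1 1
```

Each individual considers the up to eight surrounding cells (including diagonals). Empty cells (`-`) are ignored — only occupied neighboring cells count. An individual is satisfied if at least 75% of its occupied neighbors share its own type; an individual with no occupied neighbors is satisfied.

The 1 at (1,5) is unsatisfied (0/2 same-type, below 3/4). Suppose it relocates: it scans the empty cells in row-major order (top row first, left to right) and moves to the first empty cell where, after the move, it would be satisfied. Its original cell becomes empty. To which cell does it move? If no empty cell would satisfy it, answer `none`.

(4,3)

Vacating (1,5). Empty cells in order:
  (1,2): 3/5 same-type → still unsatisfied.
  (2,5): 1/3 same-type → still unsatisfied.
  (3,4): 4/6 same-type → still unsatisfied.
  (4,3): 5/6 same-type → satisfied — stop here.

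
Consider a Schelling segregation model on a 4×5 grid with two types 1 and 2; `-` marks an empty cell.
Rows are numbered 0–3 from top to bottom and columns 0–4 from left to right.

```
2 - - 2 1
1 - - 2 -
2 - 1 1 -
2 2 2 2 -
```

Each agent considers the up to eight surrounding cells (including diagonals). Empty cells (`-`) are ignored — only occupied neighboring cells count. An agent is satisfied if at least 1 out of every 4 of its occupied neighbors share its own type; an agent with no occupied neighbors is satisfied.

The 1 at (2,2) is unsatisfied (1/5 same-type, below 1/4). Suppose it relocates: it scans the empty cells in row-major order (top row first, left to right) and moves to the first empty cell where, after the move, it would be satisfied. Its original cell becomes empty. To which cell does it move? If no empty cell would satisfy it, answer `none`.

(0,1)

Vacating (2,2). Empty cells in order:
  (0,1): 1/2 same-type → satisfied — stop here.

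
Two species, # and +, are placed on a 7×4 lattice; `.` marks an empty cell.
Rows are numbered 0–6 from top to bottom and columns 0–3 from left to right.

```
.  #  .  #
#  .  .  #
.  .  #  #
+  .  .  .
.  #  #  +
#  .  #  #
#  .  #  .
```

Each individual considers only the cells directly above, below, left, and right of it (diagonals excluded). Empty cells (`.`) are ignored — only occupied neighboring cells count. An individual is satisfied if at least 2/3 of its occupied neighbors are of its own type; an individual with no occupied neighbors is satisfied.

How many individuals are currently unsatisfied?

2

(0,1)# 0/0 satisfied
(0,3)# 1/1 satisfied
(1,0)# 0/0 satisfied
(1,3)# 2/2 satisfied
(2,2)# 1/1 satisfied
(2,3)# 2/2 satisfied
(3,0)+ 0/0 satisfied
(4,1)# 1/1 satisfied
(4,2)# 2/3 satisfied
(4,3)+ 0/2 not
(5,0)# 1/1 satisfied
(5,2)# 3/3 satisfied
(5,3)# 1/2 not
(6,0)# 1/1 satisfied
(6,2)# 1/1 satisfied
Unsatisfied: (4,3), (5,3) — 2 in total.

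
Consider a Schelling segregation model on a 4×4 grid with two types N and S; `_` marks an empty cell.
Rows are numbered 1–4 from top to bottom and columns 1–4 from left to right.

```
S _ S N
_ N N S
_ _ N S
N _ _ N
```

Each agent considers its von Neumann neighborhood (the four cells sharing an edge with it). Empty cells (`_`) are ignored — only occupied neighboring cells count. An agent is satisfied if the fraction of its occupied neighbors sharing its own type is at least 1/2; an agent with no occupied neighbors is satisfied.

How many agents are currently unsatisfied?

Row 1: (1,1)S 0/0 satisfied · (1,3)S 0/2 not · (1,4)N 0/2 not
Row 2: (2,2)N 1/1 satisfied · (2,3)N 2/4 satisfied · (2,4)S 1/3 not
Row 3: (3,3)N 1/2 satisfied · (3,4)S 1/3 not
Row 4: (4,1)N 0/0 satisfied · (4,4)N 0/1 not
Unsatisfied: (1,3), (1,4), (2,4), (3,4), (4,4) — 5 in total.

5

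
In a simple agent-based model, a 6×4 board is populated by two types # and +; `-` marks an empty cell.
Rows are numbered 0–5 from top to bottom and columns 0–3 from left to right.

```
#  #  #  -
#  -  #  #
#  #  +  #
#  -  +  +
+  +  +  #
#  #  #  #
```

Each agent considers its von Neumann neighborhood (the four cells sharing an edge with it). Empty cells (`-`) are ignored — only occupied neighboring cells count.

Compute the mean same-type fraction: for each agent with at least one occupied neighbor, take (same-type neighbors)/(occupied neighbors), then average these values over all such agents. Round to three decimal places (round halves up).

(0,0)# 2/2
(0,1)# 2/2
(0,2)# 2/2
(1,0)# 2/2
(1,2)# 2/3
(1,3)# 2/2
(2,0)# 3/3
(2,1)# 1/2
(2,2)+ 1/4
(2,3)# 1/3
(3,0)# 1/2
(3,2)+ 3/3
(3,3)+ 1/3
(4,0)+ 1/3
(4,1)+ 2/3
(4,2)+ 2/4
(4,3)# 1/3
(5,0)# 1/2
(5,1)# 2/3
(5,2)# 2/3
(5,3)# 2/2
Sum over 21 agents: 2/2 + 2/2 + 2/2 + 2/2 + 2/3 + 2/2 + 3/3 + 1/2 + 1/4 + 1/3 + 1/2 + 3/3 + 1/3 + 1/3 + 2/3 + 2/4 + 1/3 + 1/2 + 2/3 + 2/3 + 2/2 = 57/4; mean = 57/4 ÷ 21 = 19/28 = 0.678571… → 0.679.

0.679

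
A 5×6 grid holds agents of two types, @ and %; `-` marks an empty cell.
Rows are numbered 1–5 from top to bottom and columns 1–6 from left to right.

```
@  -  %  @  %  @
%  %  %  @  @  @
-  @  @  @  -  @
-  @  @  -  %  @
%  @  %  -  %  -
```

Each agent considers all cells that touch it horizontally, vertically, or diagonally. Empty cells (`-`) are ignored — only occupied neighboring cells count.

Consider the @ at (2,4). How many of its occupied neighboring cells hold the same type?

Occupied neighbors of (2,4): (1,3)=%, (1,4)=@, (1,5)=%, (2,3)=%, (2,5)=@, (3,3)=@, (3,4)=@.
Same type (@): 4 of 7.

4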